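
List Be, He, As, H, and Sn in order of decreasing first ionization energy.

He > H > As > Be > Sn

H is in period 1, group 1; He is in period 1, group 18; Be is in period 2, group 2; As is in period 4, group 15; Sn is in period 5, group 14.
First ionization energy rises across a period (greater Z_eff holds electrons more tightly) and falls down a group (valence electrons are farther from the nucleus).
Here both period and group differ, so the two effects have to be weighed against each other.
Be > Sn: period and group pull opposite ways; the down-group shift dominates (900 vs 709 kJ/mol).
As > Be: the two effects oppose for this pair; the across-period effect wins (947 vs 900 kJ/mol).
H > As: period and group pull opposite ways; the down-group shift dominates (1312 vs 947 kJ/mol).
He > H: He lies to the right of H in period 1, so the across-period effect alone puts He higher.
For reference (kJ/mol): H 1312, He 2372, Be 900, As 947, Sn 709.
So from highest to lowest: He > H > As > Be > Sn.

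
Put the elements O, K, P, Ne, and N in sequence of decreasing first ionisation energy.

Ne > N > O > P > K

First ionization energy rises across a period (greater Z_eff holds electrons more tightly) and falls down a group (valence electrons are farther from the nucleus).
Here both period and group differ, so the two effects have to be weighed against each other.
P > K: both effects reinforce here, so P is clearly the higher of the two.
O > P: relative to P, both the across-period and down-group shifts push O's first ionization energy up.
N > O: this pair runs against the simple trend — see the exception note.
Ne > N: Ne lies to the right of N in period 2, so the across-period effect alone puts Ne higher.
Note the exception: N has a higher first ionization energy than O, contrary to the simple trend — pairing an electron in O's 2p⁴ costs repulsion energy, so O ionizes more easily than half-filled N (2p³).
Approximate values (kJ/mol): N 1402, O 1314, Ne 2081, P 1012, K 419.
So from highest to lowest: Ne > N > O > P > K.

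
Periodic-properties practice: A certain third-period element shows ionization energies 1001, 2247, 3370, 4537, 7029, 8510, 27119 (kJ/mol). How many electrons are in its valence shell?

Look for the largest jump between consecutive ionization energies: IE7/IE6 ≈ 3.2, far larger than any earlier ratio.
That jump marks the point where a core electron is being removed. So the atom has 6 valence electrons.

6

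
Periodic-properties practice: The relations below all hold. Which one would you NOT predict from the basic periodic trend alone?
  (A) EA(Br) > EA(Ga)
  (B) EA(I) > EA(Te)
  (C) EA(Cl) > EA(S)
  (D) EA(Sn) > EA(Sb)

(D)

The general trend: electron affinity increases across a period and decreases down a group.
(A) Br (period 4, group 17) vs Ga (period 4, group 13): the stated order agrees with the simple trend.
(B) I (period 5, group 17) vs Te (period 5, group 16): the stated order agrees with the simple trend.
(C) Cl (period 3, group 17) vs S (period 3, group 16): the stated order agrees with the simple trend.
(D) Sn (period 5, group 14) vs Sb (period 5, group 15): the stated order contradicts the simple trend.
The exception is (D): adding an electron to Sb's half-filled 5p³ is unfavourable, so Sn has the more exothermic EA.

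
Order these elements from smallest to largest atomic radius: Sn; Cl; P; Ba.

Cl, P, Sn, Ba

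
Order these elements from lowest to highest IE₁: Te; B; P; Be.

Be is in period 2, group 2; B is in period 2, group 13; P is in period 3, group 15; Te is in period 5, group 16.
IE₁ increases left→right with effective nuclear charge and decreases top→bottom as the valence shell moves farther out.
These span different periods and groups, so the two trends combine.
Te > B: period and group pull opposite ways; the across-period shift dominates (869 vs 801 kJ/mol).
Be > Te: the two effects oppose for this pair; the down-group effect wins (900 vs 869 kJ/mol).
P > Be: the two effects oppose for this pair; the across-period effect wins (1012 vs 900 kJ/mol).
Note the exception: Be has a higher first ionization energy than B, contrary to the simple trend — removing B's lone 2p electron is easier than breaking Be's filled 2s².
Approximate values (kJ/mol): Be 900, B 801, P 1012, Te 869.
So from lowest to highest: B < Te < Be < P.

B < Te < Be < P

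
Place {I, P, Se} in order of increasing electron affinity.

P is in period 3, group 15; Se is in period 4, group 16; I is in period 5, group 17.
Adding an electron releases more energy for atoms nearer the top right (short of the noble gases).
These sit on a diagonal, where the across-period and down-group effects partly cancel.
Se > P: period and group pull opposite ways; the across-period shift dominates (195 vs 72 kJ/mol).
I > Se: the two effects oppose for this pair; the across-period effect wins (295 vs 195 kJ/mol).
Tabulated electron affinity (kJ/mol): P 72, Se 195, I 295.
So from lowest to highest: P < Se < I.

P, Se, I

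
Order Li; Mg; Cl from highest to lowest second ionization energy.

Li > Cl > Mg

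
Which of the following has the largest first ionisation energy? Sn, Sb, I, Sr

I

Sr is in period 5, group 2; Sn is in period 5, group 14; Sb is in period 5, group 15; I is in period 5, group 17.
First ionization energy rises across a period (greater Z_eff holds electrons more tightly) and falls down a group (valence electrons are farther from the nucleus).
All lie in period 5, so first ionization energy increases left to right.
The largest first ionisation energy among these belongs to I.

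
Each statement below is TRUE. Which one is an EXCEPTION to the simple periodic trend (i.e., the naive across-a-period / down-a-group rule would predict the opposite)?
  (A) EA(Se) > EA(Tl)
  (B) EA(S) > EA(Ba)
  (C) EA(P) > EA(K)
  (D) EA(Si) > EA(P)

The general trend: electron affinity increases across a period and decreases down a group.
(A) Se (period 4, group 16) vs Tl (period 6, group 13): the stated order agrees with the simple trend.
(B) S (period 3, group 16) vs Ba (period 6, group 2): the stated order agrees with the simple trend.
(C) P (period 3, group 15) vs K (period 4, group 1): the stated order agrees with the simple trend.
(D) Si (period 3, group 14) vs P (period 3, group 15): the stated order contradicts the simple trend.
The exception is (D): adding an electron to P's half-filled 3p³ is unfavourable, so Si (3p²) has the more exothermic EA.

(D)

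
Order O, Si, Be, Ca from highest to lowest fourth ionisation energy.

Consider each +3 ion: O³⁺ still has 3 valence electrons; Si³⁺ still has 1 valence electron; Be³⁺ is already 1 electron into the core; Ca³⁺ is already 1 electron into the core.
Usually core removal costs more than valence removal, but here the competition is close: a tightly held n=2 valence electron can cost more to remove than an n=3 core electron, so the actual values have to decide it.
Valence configurations: O³⁺ [He]2s²2p¹, Si³⁺ [Ne]3s¹.
Tabulated IE_4 (kJ/mol): O 7469, Si 4356, Be 21007, Ca 6491.
Putting it together, IE_4: Si < Ca < O < Be.

Be > O > Ca > Si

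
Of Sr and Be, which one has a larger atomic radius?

Be is in period 2, group 2; Sr is in period 5, group 2.
Moving right in a period, electrons are added to the same shell under a stronger nuclear pull, so atoms get smaller; moving down, a new shell is opened and atoms get larger.
All are in group 2, so atomic radius increases down the group.
So Sr has the larger atomic radius (Sr > Be).

Sr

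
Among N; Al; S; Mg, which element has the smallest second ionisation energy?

After 1 electron has been removed, what remains? N⁺ still has 4 valence electrons; Al⁺ still has 2 valence electrons; S⁺ still has 5 valence electrons; Mg⁺ still has 1 valence electron.
All are still removing valence electrons, so compare the +1 ions as you would atoms: IE_2 generally rises across a period (higher Z_eff) and falls down a group (larger shell), subject to the usual subshell exceptions.
Valence configurations: N⁺ [He]2s²2p², Al⁺ [Ne]3s², S⁺ [Ne]3s²3p³, Mg⁺ [Ne]3s¹.
Tabulated IE_2 (kJ/mol): N 2856, Al 1817, S 2252, Mg 1451.
Overall IE_2 order: Mg < Al < S < N.

Mg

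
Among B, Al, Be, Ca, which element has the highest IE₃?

Be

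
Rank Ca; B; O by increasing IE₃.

B < Ca < O

Consider each +2 ion: Ca²⁺ is the bare [Ar] core; B²⁺ still has 1 valence electron; O²⁺ still has 4 valence electrons.
Usually core removal costs more than valence removal, but here the competition is close: a tightly held n=2 valence electron can cost more to remove than an n=3 core electron, so the actual values have to decide it.
Valence configurations: B²⁺ [He]2s¹, O²⁺ [He]2s²2p².
The numbers (kJ/mol): Ca 4912, B 3660, O 5300.
So the third ionization energies run B < Ca < O.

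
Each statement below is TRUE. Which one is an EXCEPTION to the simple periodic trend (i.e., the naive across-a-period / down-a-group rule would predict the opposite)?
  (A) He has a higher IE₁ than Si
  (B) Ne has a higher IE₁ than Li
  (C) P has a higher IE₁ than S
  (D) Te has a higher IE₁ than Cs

The general trend: IE₁ increases across a period and decreases down a group.
(A) He (period 1, group 18) vs Si (period 3, group 14): the stated order agrees with the simple trend.
(B) Ne (period 2, group 18) vs Li (period 2, group 1): the stated order agrees with the simple trend.
(C) P (period 3, group 15) vs S (period 3, group 16): the stated order contradicts the simple trend.
(D) Te (period 5, group 16) vs Cs (period 6, group 1): the stated order agrees with the simple trend.
The exception is (C): S (3p⁴) ionizes more easily than half-filled P (3p³) because the paired 3p electron in S is pushed out by e⁻–e⁻ repulsion.

(C)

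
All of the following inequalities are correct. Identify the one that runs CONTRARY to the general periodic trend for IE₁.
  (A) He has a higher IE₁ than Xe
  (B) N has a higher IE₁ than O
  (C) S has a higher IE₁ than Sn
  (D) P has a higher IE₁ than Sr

The general trend: IE₁ increases across a period and decreases down a group.
(A) He (period 1, group 18) vs Xe (period 5, group 18): the stated order agrees with the simple trend.
(B) N (period 2, group 15) vs O (period 2, group 16): the stated order contradicts the simple trend.
(C) S (period 3, group 16) vs Sn (period 5, group 14): the stated order agrees with the simple trend.
(D) P (period 3, group 15) vs Sr (period 5, group 2): the stated order agrees with the simple trend.
The exception is (B): pairing an electron in O's 2p⁴ costs repulsion energy, so O ionizes more easily than half-filled N (2p³).

(B)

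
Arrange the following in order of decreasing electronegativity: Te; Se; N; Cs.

N > Se > Te > Cs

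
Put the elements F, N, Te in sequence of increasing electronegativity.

N is in period 2, group 15; F is in period 2, group 17; Te is in period 5, group 16.
Electronegativity increases across a period and decreases down a group, tracking effective nuclear charge and atomic size.
Here both period and group differ, so the two effects have to be weighed against each other.
N > Te: period and group pull opposite ways; the down-group shift dominates (3.04 vs 2.10).
F > N: F lies to the right of N in period 2, so the across-period effect alone puts F higher.
Approximate values (Pauling): N 3.04, F 3.98, Te 2.10.
So from lowest to highest: Te < N < F.

Te < N < F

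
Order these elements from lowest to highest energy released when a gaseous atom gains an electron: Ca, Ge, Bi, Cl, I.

Ca < Bi < Ge < I < Cl

Electron affinity generally becomes more exothermic across a period toward the halogens and less exothermic down a group.
Neither a single period nor a single group — weigh both effects.
Bi > Ca: the two effects oppose for this pair; the across-period effect wins (91 vs 2 kJ/mol).
Ge > Bi: period and group pull opposite ways; the down-group shift dominates (119 vs 91 kJ/mol).
I > Ge: period and group pull opposite ways; the across-period shift dominates (295 vs 119 kJ/mol).
Cl > I: Cl sits above I in group 17, so the down-group effect alone puts Cl higher.
Approximate values (kJ/mol): Cl 349, Ca 2, Ge 119, I 295, Bi 91.
So from lowest to highest: Ca < Bi < Ge < I < Cl.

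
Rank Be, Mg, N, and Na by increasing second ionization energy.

Mg, Be, N, Na

The second ionization energy removes an electron from the +1 ion. For each element: Be⁺ still has 1 valence electron; Mg⁺ still has 1 valence electron; N⁺ still has 4 valence electrons; Na⁺ is the bare [Ne] core.
Core electrons are held far more tightly than valence electrons, so Na tops the IE_2 order.
Valence configurations: Be⁺ [He]2s¹, Mg⁺ [Ne]3s¹, N⁺ [He]2s²2p².
Approximate IE_2 values (kJ/mol): Be 1757, Mg 1451, N 2856, Na 4562.
Hence IE_2: Mg < Be < N < Na.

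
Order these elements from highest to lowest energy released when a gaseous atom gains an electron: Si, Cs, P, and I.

I > Si > P > Cs

Si is in period 3, group 14; P is in period 3, group 15; I is in period 5, group 17; Cs is in period 6, group 1.
Adding an electron releases more energy for atoms nearer the top right (short of the noble gases).
Neither a single period nor a single group — weigh both effects.
P > Cs: relative to Cs, both the across-period and down-group shifts push P's electron affinity up.
Si > P: this pair runs against the simple trend — see the exception note.
I > Si: the two effects oppose for this pair; the across-period effect wins (295 vs 134 kJ/mol).
Note the exception: Si has a higher electron affinity than P, contrary to the simple trend — adding an electron to P's half-filled 3p³ is unfavourable, so Si (3p²) has the more exothermic EA.
For reference (kJ/mol): Si 134, P 72, I 295, Cs 46.
So from highest to lowest: I > Si > P > Cs.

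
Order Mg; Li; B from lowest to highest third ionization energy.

Consider each +2 ion: Mg²⁺ is the bare [Ne] core; Li²⁺ is already 1 electron into the core; B²⁺ still has 1 valence electron.
Breaking into a closed-shell core is much more expensive than removing a leftover valence electron — Mg and Li have the largest IE_3 here.
The numbers (kJ/mol): Mg 7733, Li 11815, B 3660.
Overall IE_3 order: B < Mg < Li.

B < Mg < Li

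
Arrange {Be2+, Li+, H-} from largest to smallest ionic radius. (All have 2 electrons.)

H- > Li+ > Be2+

All of these have 2 electrons, so size is governed by nuclear charge alone: the more protons, the stronger the pull on the same electron cloud, and the smaller the ion.
Nuclear charges: Be2+ (Z=4), Li+ (Z=3), H- (Z=1).
Largest to smallest: H- > Li+ > Be2+.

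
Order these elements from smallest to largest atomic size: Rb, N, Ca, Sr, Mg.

N, Mg, Ca, Sr, Rb

N is in period 2, group 15; Mg is in period 3, group 2; Ca is in period 4, group 2; Rb is in period 5, group 1; Sr is in period 5, group 2.
Radius decreases left→right (rising Z_eff, same n) and increases top→bottom (higher n).
These span different periods and groups, so the two trends combine.
Mg > N: relative to N, both the across-period and down-group shifts push Mg's atomic radius up.
Ca > Mg: they share group 2; the group trend gives Ca the larger value.
Sr > Ca: Sr sits below Ca in group 2, so the down-group effect alone puts Sr larger.
Rb > Sr: both are in period 5; the period trend gives Rb the larger value.
Tabulated atomic radius (pm): N 71, Mg 139, Ca 171, Rb 210, Sr 185.
So from smallest to largest: N < Mg < Ca < Sr < Rb.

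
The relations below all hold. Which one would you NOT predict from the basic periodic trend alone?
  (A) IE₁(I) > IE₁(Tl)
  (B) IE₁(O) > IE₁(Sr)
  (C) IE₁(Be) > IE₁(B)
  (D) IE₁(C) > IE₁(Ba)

(C)

The general trend: first ionization energy increases across a period and decreases down a group.
(A) I (period 5, group 17) vs Tl (period 6, group 13): the stated order agrees with the simple trend.
(B) O (period 2, group 16) vs Sr (period 5, group 2): the stated order agrees with the simple trend.
(C) Be (period 2, group 2) vs B (period 2, group 13): the stated order contradicts the simple trend.
(D) C (period 2, group 14) vs Ba (period 6, group 2): the stated order agrees with the simple trend.
The exception is (C): removing B's lone 2p electron is easier than breaking Be's filled 2s².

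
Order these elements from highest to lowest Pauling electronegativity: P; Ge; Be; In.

P > Ge > In > Be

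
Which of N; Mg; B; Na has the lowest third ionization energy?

After 2 electrons have been removed, what remains? N²⁺ still has 3 valence electrons; Mg²⁺ is the bare [Ne] core; B²⁺ still has 1 valence electron; Na²⁺ is already 1 electron into the core.
Pulling an electron out of a noble-gas core costs far more than removing a remaining valence electron, so Na and Mg sit at the high end of IE_3.
Valence configurations: N²⁺ [He]2s²2p¹, B²⁺ [He]2s¹.
Approximate IE_3 values (kJ/mol): N 4578, Mg 7733, B 3660, Na 6910.
Hence IE_3: B < N < Na < Mg.

B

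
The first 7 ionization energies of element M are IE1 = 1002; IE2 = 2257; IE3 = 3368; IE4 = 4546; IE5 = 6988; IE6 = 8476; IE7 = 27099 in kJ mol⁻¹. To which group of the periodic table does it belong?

Look for the largest jump between consecutive ionization energies: IE7/IE6 ≈ 3.2, far larger than any earlier ratio.
That jump marks the point where a core electron is being removed. So the atom has 6 valence electrons.
A main-group element with 6 valence electrons is in group 16.

Group 16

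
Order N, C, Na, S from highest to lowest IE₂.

Na > N > C > S

IE_2 is the cost of taking one more electron from the +1 cation: N⁺ still has 4 valence electrons; C⁺ still has 3 valence electrons; Na⁺ is the bare [Ne] core; S⁺ still has 5 valence electrons.
Core electrons are held far more tightly than valence electrons, so Na tops the IE_2 order.
Valence configurations: N⁺ [He]2s²2p², C⁺ [He]2s²2p¹, S⁺ [Ne]3s²3p³.
Tabulated IE_2 (kJ/mol): N 2856, C 2353, Na 4562, S 2252.
Overall IE_2 order: S < C < N < Na.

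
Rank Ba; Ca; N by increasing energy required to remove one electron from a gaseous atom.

N is in period 2, group 15; Ca is in period 4, group 2; Ba is in period 6, group 2.
Removing the outermost electron gets harder across a period and easier down a group.
Here both period and group differ, so the two effects have to be weighed against each other.
Ca > Ba: they share group 2; the group trend gives Ca the larger value.
N > Ca: both effects reinforce here, so N is clearly the higher of the two.
For reference (kJ/mol): N 1402, Ca 590, Ba 503.
So from lowest to highest: Ba < Ca < N.

Ba < Ca < N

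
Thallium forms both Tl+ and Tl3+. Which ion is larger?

Tl+

Both ions have Z = 81 protons, but Tl3+ has lost more electrons, so its remaining electrons feel a larger effective nuclear charge per electron and are pulled in more tightly.
Higher positive charge → smaller ion, so Tl+ > Tl3+.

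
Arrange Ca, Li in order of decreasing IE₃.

Li, Ca

The third ionization energy removes an electron from the +2 ion. For each element: Ca²⁺ is the bare [Ar] core; Li²⁺ is already 1 electron into the core.
All of these are removing an electron from a noble-gas core or deeper; the smaller core (lower principal quantum number) is held far more tightly, and within a period the higher nuclear charge binds the same core more tightly.
The numbers (kJ/mol): Ca 4912, Li 11815.
Hence IE_3: Ca < Li.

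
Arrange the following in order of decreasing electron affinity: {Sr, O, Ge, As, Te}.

Te > O > Ge > As > Sr

O is in period 2, group 16; Ge is in period 4, group 14; As is in period 4, group 15; Sr is in period 5, group 2; Te is in period 5, group 16.
Atoms with high Z_eff and room in the valence shell (especially the halogens) have the most exothermic electron affinities.
These span different periods and groups, so the two trends combine.
As > Sr: both effects reinforce here, so As is clearly the higher of the two.
Ge > As: this pair runs against the simple trend — see the exception note.
O > Ge: both effects reinforce here, so O is clearly the higher of the two.
Te > O: this pair runs against the simple trend — see the exception note.
Note the exception: Ge has a higher electron affinity than As, contrary to the simple trend — adding an electron to As's half-filled 4p³ is unfavourable, so Ge (4p²) has the more exothermic EA.
Note the exception: Te has a higher electron affinity than O, contrary to the simple trend — O's compact 2p subshell gives strong electron–electron repulsion on the added electron.
Tabulated electron affinity (kJ/mol): O 141, Ge 119, As 78, Sr 5, Te 190.
So from highest to lowest: Te > O > Ge > As > Sr.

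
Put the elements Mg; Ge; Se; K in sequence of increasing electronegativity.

K < Mg < Ge < Se

Mg is in period 3, group 2; K is in period 4, group 1; Ge is in period 4, group 14; Se is in period 4, group 16.
Smaller atoms with higher effective nuclear charge are more electronegative.
Here both period and group differ, so the two effects have to be weighed against each other.
Mg > K: both effects reinforce here, so Mg is clearly the higher of the two.
Ge > Mg: the two effects oppose for this pair; the across-period effect wins (2.01 vs 1.31).
Se > Ge: Se lies to the right of Ge in period 4, so the across-period effect alone puts Se higher.
Tabulated electronegativity (Pauling): Mg 1.31, K 0.82, Ge 2.01, Se 2.55.
So from lowest to highest: K < Mg < Ge < Se.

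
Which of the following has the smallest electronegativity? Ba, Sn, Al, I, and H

Ba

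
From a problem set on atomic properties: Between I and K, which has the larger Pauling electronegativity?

Smaller atoms with higher effective nuclear charge are more electronegative.
Neither a single period nor a single group — weigh both effects.
I > K: the two effects oppose for this pair; the across-period effect wins (2.66 vs 0.82).
Approximate values (Pauling): K 0.82, I 2.66.
So I has the larger Pauling electronegativity (I > K).

I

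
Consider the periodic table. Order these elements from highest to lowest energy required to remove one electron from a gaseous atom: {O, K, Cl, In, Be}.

O > Cl > Be > In > K

Be is in period 2, group 2; O is in period 2, group 16; Cl is in period 3, group 17; K is in period 4, group 1; In is in period 5, group 13.
Across a period the outer electron is held more tightly (higher IE₁); down a group it sits in a higher shell, more shielded, and comes off more easily.
These span different periods and groups, so the two trends combine.
In > K: the two effects oppose for this pair; the across-period effect wins (558 vs 419 kJ/mol).
Be > In: the two effects oppose for this pair; the down-group effect wins (900 vs 558 kJ/mol).
Cl > Be: period and group pull opposite ways; the across-period shift dominates (1251 vs 900 kJ/mol).
O > Cl: period and group pull opposite ways; the down-group shift dominates (1314 vs 1251 kJ/mol).
Approximate values (kJ/mol): Be 900, O 1314, Cl 1251, K 419, In 558.
So from highest to lowest: O > Cl > Be > In > K.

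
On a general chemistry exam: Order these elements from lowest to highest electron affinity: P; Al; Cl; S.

Al < P < S < Cl

Al is in period 3, group 13; P is in period 3, group 15; S is in period 3, group 16; Cl is in period 3, group 17.
Electron affinity generally becomes more exothermic across a period toward the halogens and less exothermic down a group.
All lie in period 3, so electron affinity increases left to right.
So from lowest to highest: Al < P < S < Cl.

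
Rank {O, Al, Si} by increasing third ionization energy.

Consider each +2 ion: O²⁺ still has 4 valence electrons; Al²⁺ still has 1 valence electron; Si²⁺ still has 2 valence electrons.
All are still removing valence electrons, so compare the +2 ions as you would atoms: IE_3 generally rises across a period (higher Z_eff) and falls down a group (larger shell), subject to the usual subshell exceptions.
Valence configurations: O²⁺ [He]2s²2p², Al²⁺ [Ne]3s¹, Si²⁺ [Ne]3s².
Approximate IE_3 values (kJ/mol): O 5300, Al 2745, Si 3232.
Hence IE_3: Al < Si < O.

Al < Si < O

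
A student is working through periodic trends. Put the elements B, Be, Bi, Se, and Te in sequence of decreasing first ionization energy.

Se > Be > Te > B > Bi

Be is in period 2, group 2; B is in period 2, group 13; Se is in period 4, group 16; Te is in period 5, group 16; Bi is in period 6, group 15.
Removing the outermost electron gets harder across a period and easier down a group.
Here both period and group differ, so the two effects have to be weighed against each other.
B > Bi: the two effects oppose for this pair; the down-group effect wins (801 vs 703 kJ/mol).
Te > B: period and group pull opposite ways; the across-period shift dominates (869 vs 801 kJ/mol).
Be > Te: the two effects oppose for this pair; the down-group effect wins (900 vs 869 kJ/mol).
Se > Be: period and group pull opposite ways; the across-period shift dominates (941 vs 900 kJ/mol).
Note the exception: Be has a higher first ionization energy than B, contrary to the simple trend — removing B's lone 2p electron is easier than breaking Be's filled 2s².
For reference (kJ/mol): Be 900, B 801, Se 941, Te 869, Bi 703.
So from highest to lowest: Se > Be > Te > B > Bi.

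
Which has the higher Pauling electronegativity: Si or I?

I

EN rises left→right (higher Z_eff, smaller atoms) and falls top→bottom (larger, more shielded atoms).
Here both period and group differ, so the two effects have to be weighed against each other.
I > Si: period and group pull opposite ways; the across-period shift dominates (2.66 vs 1.90).
Tabulated electronegativity (Pauling): Si 1.90, I 2.66.
So I has the higher Pauling electronegativity (I > Si).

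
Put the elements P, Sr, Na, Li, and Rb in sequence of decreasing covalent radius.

Rb > Sr > Na > Li > P

Li is in period 2, group 1; Na is in period 3, group 1; P is in period 3, group 15; Rb is in period 5, group 1; Sr is in period 5, group 2.
Radius decreases left→right (rising Z_eff, same n) and increases top→bottom (higher n).
These span different periods and groups, so the two trends combine.
Li > P: period and group pull opposite ways; the across-period shift dominates (133 vs 111 pm).
Na > Li: they share group 1; the group trend gives Na the larger value.
Sr > Na: period and group pull opposite ways; the down-group shift dominates (185 vs 155 pm).
Rb > Sr: both are in period 5; the period trend gives Rb the larger value.
For reference (pm): Li 133, Na 155, P 111, Rb 210, Sr 185.
So from largest to smallest: Rb > Sr > Na > Li > P.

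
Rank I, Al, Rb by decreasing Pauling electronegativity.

I > Al > Rb

EN rises left→right (higher Z_eff, smaller atoms) and falls top→bottom (larger, more shielded atoms).
These span different periods and groups, so the two trends combine.
Al > Rb: relative to Rb, both the across-period and down-group shifts push Al's electronegativity up.
I > Al: period and group pull opposite ways; the across-period shift dominates (2.66 vs 1.61).
Approximate values (Pauling): Al 1.61, Rb 0.82, I 2.66.
So from highest to lowest: I > Al > Rb.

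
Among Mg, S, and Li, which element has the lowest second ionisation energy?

Consider each +1 ion: Mg⁺ still has 1 valence electron; S⁺ still has 5 valence electrons; Li⁺ is the bare [He] core.
Breaking into a closed-shell core is much more expensive than removing a leftover valence electron — Li has the largest IE_2 here.
Valence configurations: Mg⁺ [Ne]3s¹, S⁺ [Ne]3s²3p³.
Approximate IE_2 values (kJ/mol): Mg 1451, S 2252, Li 7298.
Hence IE_2: Mg < S < Li.

Mg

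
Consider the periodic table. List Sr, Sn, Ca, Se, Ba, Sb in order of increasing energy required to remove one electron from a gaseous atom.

Ba, Sr, Ca, Sn, Sb, Se

Ca is in period 4, group 2; Se is in period 4, group 16; Sr is in period 5, group 2; Sn is in period 5, group 14; Sb is in period 5, group 15; Ba is in period 6, group 2.
Removing the outermost electron gets harder across a period and easier down a group.
Here both period and group differ, so the two effects have to be weighed against each other.
Sr > Ba: they share group 2; the group trend gives Sr the larger value.
Ca > Sr: they share group 2; the group trend gives Ca the larger value.
Sn > Ca: period and group pull opposite ways; the across-period shift dominates (709 vs 590 kJ/mol).
Sb > Sn: Sb lies to the right of Sn in period 5, so the across-period effect alone puts Sb higher.
Se > Sb: both effects reinforce here, so Se is clearly the higher of the two.
For reference (kJ/mol): Ca 590, Se 941, Sr 550, Sn 709, Sb 831, Ba 503.
So from lowest to highest: Ba < Sr < Ca < Sn < Sb < Se.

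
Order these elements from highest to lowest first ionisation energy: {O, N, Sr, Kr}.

N, Kr, O, Sr

N is in period 2, group 15; O is in period 2, group 16; Kr is in period 4, group 18; Sr is in period 5, group 2.
IE₁ increases left→right with effective nuclear charge and decreases top→bottom as the valence shell moves farther out.
Here both period and group differ, so the two effects have to be weighed against each other.
O > Sr: relative to Sr, both the across-period and down-group shifts push O's first ionization energy up.
Kr > O: period and group pull opposite ways; the across-period shift dominates (1351 vs 1314 kJ/mol).
N > Kr: the two effects oppose for this pair; the down-group effect wins (1402 vs 1351 kJ/mol).
Note the exception: N has a higher first ionization energy than O, contrary to the simple trend — pairing an electron in O's 2p⁴ costs repulsion energy, so O ionizes more easily than half-filled N (2p³).
Approximate values (kJ/mol): N 1402, O 1314, Kr 1351, Sr 550.
So from highest to lowest: N > Kr > O > Sr.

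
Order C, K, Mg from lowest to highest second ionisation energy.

Mg < C < K

IE_2 is the cost of taking one more electron from the +1 cation: C⁺ still has 3 valence electrons; K⁺ is the bare [Ar] core; Mg⁺ still has 1 valence electron.
Core electrons are held far more tightly than valence electrons, so K tops the IE_2 order.
Valence configurations: C⁺ [He]2s²2p¹, Mg⁺ [Ne]3s¹.
Tabulated IE_2 (kJ/mol): C 2353, K 3052, Mg 1451.
Hence IE_2: Mg < C < K.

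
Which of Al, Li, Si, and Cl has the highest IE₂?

Li

After 1 electron has been removed, what remains? Al⁺ still has 2 valence electrons; Li⁺ is the bare [He] core; Si⁺ still has 3 valence electrons; Cl⁺ still has 6 valence electrons.
Core electrons are held far more tightly than valence electrons, so Li tops the IE_2 order.
Valence configurations: Al⁺ [Ne]3s², Si⁺ [Ne]3s²3p¹, Cl⁺ [Ne]3s²3p⁴.
Si⁺ loses a lone 3p electron whereas Al⁺ must break into a filled 3s² pair, so IE_2(Al) > IE_2(Si) even though Si has the higher nuclear charge.
The numbers (kJ/mol): Al 1817, Li 7298, Si 1577, Cl 2298.
Overall IE_2 order: Si < Al < Cl < Li.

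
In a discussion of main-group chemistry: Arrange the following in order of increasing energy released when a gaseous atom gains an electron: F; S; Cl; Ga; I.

Ga, S, I, F, Cl

F is in period 2, group 17; S is in period 3, group 16; Cl is in period 3, group 17; Ga is in period 4, group 13; I is in period 5, group 17.
Electron affinity generally becomes more exothermic across a period toward the halogens and less exothermic down a group.
These span different periods and groups, so the two trends combine.
S > Ga: relative to Ga, both the across-period and down-group shifts push S's electron affinity up.
I > S: the two effects oppose for this pair; the across-period effect wins (295 vs 200 kJ/mol).
F > I: they share group 17; the group trend gives F the larger value.
Cl > F: this pair runs against the simple trend — see the exception note.
Note the exception: Cl has a higher electron affinity than F, contrary to the simple trend — F's small 2p subshell makes the incoming electron feel strong e⁻–e⁻ repulsion, so Cl actually releases more energy on gaining an electron.
Approximate values (kJ/mol): F 328, S 200, Cl 349, Ga 29, I 295.
So from lowest to highest: Ga < S < I < F < Cl.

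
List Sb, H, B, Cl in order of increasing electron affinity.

B < H < Sb < Cl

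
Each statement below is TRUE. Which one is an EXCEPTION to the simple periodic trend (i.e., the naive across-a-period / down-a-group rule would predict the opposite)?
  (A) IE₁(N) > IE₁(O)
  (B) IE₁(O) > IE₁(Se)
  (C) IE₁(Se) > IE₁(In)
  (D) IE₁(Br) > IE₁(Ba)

(A)

The general trend: first ionization energy increases across a period and decreases down a group.
(A) N (period 2, group 15) vs O (period 2, group 16): the stated order contradicts the simple trend.
(B) O (period 2, group 16) vs Se (period 4, group 16): the stated order agrees with the simple trend.
(C) Se (period 4, group 16) vs In (period 5, group 13): the stated order agrees with the simple trend.
(D) Br (period 4, group 17) vs Ba (period 6, group 2): the stated order agrees with the simple trend.
The exception is (A): pairing an electron in O's 2p⁴ costs repulsion energy, so O ionizes more easily than half-filled N (2p³).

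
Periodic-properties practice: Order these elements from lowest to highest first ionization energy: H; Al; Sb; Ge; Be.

Across a period the outer electron is held more tightly (higher IE₁); down a group it sits in a higher shell, more shielded, and comes off more easily.
A diagonal step moves right (one effect) and down (the opposite effect) at once.
Ge > Al: period and group pull opposite ways; the across-period shift dominates (762 vs 578 kJ/mol).
Sb > Ge: the two effects oppose for this pair; the across-period effect wins (831 vs 762 kJ/mol).
Be > Sb: period and group pull opposite ways; the down-group shift dominates (900 vs 831 kJ/mol).
H > Be: the two effects oppose for this pair; the down-group effect wins (1312 vs 900 kJ/mol).
Tabulated first ionization energy (kJ/mol): H 1312, Be 900, Al 578, Ge 762, Sb 831.
So from lowest to highest: Al < Ge < Sb < Be < H.

Al, Ge, Sb, Be, H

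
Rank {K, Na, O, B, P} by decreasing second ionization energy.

Na > O > K > B > P

The second ionization energy removes an electron from the +1 ion. For each element: K⁺ is the bare [Ar] core; Na⁺ is the bare [Ne] core; O⁺ still has 5 valence electrons; B⁺ still has 2 valence electrons; P⁺ still has 4 valence electrons.
Usually core removal costs more than valence removal, but here the competition is close: a tightly held n=2 valence electron can cost more to remove than an n=3 core electron, so the actual values have to decide it.
Valence configurations: O⁺ [He]2s²2p³, B⁺ [He]2s², P⁺ [Ne]3s²3p².
Approximate IE_2 values (kJ/mol): K 3052, Na 4562, O 3388, B 2427, P 1907.
Hence IE_2: P < B < K < O < Na.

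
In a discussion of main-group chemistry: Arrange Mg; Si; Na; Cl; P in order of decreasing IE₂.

The second ionization energy removes an electron from the +1 ion. For each element: Mg⁺ still has 1 valence electron; Si⁺ still has 3 valence electrons; Na⁺ is the bare [Ne] core; Cl⁺ still has 6 valence electrons; P⁺ still has 4 valence electrons.
Pulling an electron out of a noble-gas core costs far more than removing a remaining valence electron, so Na sits at the high end of IE_2.
Valence configurations: Mg⁺ [Ne]3s¹, Si⁺ [Ne]3s²3p¹, Cl⁺ [Ne]3s²3p⁴, P⁺ [Ne]3s²3p².
Approximate IE_2 values (kJ/mol): Mg 1451, Si 1577, Na 4562, Cl 2298, P 1907.
So the second ionization energies run Mg < Si < P < Cl < Na.

Na > Cl > P > Si > Mg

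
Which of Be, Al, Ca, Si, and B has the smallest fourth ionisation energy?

Si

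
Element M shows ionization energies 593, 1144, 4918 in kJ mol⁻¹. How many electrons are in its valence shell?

2

Look for the largest jump between consecutive ionization energies: IE3/IE2 ≈ 4.3, far larger than any earlier ratio.
That jump marks the point where a core electron is being removed. So the atom has 2 valence electrons.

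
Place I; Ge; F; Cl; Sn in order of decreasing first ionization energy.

Removing the outermost electron gets harder across a period and easier down a group.
Neither a single period nor a single group — weigh both effects.
Ge > Sn: they share group 14; the group trend gives Ge the larger value.
I > Ge: the two effects oppose for this pair; the across-period effect wins (1008 vs 762 kJ/mol).
Cl > I: Cl sits above I in group 17, so the down-group effect alone puts Cl higher.
F > Cl: they share group 17; the group trend gives F the larger value.
Tabulated first ionization energy (kJ/mol): F 1681, Cl 1251, Ge 762, Sn 709, I 1008.
So from highest to lowest: F > Cl > I > Ge > Sn.

F, Cl, I, Ge, Sn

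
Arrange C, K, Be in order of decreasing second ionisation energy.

After 1 electron has been removed, what remains? C⁺ still has 3 valence electrons; K⁺ is the bare [Ar] core; Be⁺ still has 1 valence electron.
Pulling an electron out of a noble-gas core costs far more than removing a remaining valence electron, so K sits at the high end of IE_2.
Valence configurations: C⁺ [He]2s²2p¹, Be⁺ [He]2s¹.
Approximate IE_2 values (kJ/mol): C 2353, K 3052, Be 1757.
So the second ionization energies run Be < C < K.

K, C, Be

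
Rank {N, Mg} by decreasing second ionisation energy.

Consider each +1 ion: N⁺ still has 4 valence electrons; Mg⁺ still has 1 valence electron.
All are still removing valence electrons, so compare the +1 ions as you would atoms: IE_2 generally rises across a period (higher Z_eff) and falls down a group (larger shell), subject to the usual subshell exceptions.
Valence configurations: N⁺ [He]2s²2p², Mg⁺ [Ne]3s¹.
Tabulated IE_2 (kJ/mol): N 2856, Mg 1451.
Overall IE_2 order: Mg < N.

N > Mg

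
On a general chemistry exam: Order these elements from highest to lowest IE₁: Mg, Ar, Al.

Mg is in period 3, group 2; Al is in period 3, group 13; Ar is in period 3, group 18.
Across a period the outer electron is held more tightly (higher IE₁); down a group it sits in a higher shell, more shielded, and comes off more easily.
All lie in period 3; the across-period trend (first ionization energy increases left to right) applies, with the exception below.
Note the exception: Mg has a higher first ionization energy than Al, contrary to the simple trend — Al's single 3p electron is easier to remove than one from Mg's filled 3s².
For reference (kJ/mol): Mg 738, Al 578, Ar 1521.
So from highest to lowest: Ar > Mg > Al.

Ar > Mg > Al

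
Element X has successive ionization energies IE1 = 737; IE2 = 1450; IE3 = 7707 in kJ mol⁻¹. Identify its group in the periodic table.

Look for the largest jump between consecutive ionization energies: IE3/IE2 ≈ 5.3, far larger than any earlier ratio.
That jump marks the point where a core electron is being removed. So the atom has 2 valence electrons.
A main-group element with 2 valence electrons is in group 2.

Group 2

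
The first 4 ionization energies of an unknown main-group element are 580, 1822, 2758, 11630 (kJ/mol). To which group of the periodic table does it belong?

Look for the largest jump between consecutive ionization energies: IE4/IE3 ≈ 4.2, far larger than any earlier ratio.
That jump marks the point where a core electron is being removed. So the atom has 3 valence electrons.
A main-group element with 3 valence electrons is in group 13.

Group 13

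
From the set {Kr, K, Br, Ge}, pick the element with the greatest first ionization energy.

Kr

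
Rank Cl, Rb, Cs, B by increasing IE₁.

Cs, Rb, B, Cl

B is in period 2, group 13; Cl is in period 3, group 17; Rb is in period 5, group 1; Cs is in period 6, group 1.
Across a period the outer electron is held more tightly (higher IE₁); down a group it sits in a higher shell, more shielded, and comes off more easily.
Here both period and group differ, so the two effects have to be weighed against each other.
Rb > Cs: Rb sits above Cs in group 1, so the down-group effect alone puts Rb higher.
B > Rb: both effects reinforce here, so B is clearly the higher of the two.
Cl > B: the two effects oppose for this pair; the across-period effect wins (1251 vs 801 kJ/mol).
Tabulated first ionization energy (kJ/mol): B 801, Cl 1251, Rb 403, Cs 376.
So from lowest to highest: Cs < Rb < B < Cl.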